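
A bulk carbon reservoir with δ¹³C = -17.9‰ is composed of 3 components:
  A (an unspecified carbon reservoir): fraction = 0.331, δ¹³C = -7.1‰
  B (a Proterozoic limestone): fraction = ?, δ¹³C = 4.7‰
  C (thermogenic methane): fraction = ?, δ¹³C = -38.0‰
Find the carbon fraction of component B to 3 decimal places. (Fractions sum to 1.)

0.231

Let f_B and f_C be the unknown fractions; fractions sum to 1 so f_B + f_C = 0.669.
Mass balance: Σ fᵢ·δᵢ = δ_bulk ⇒ f_B·(4.7) + f_C·(-38.0) = -17.9 − (-2.350) = -15.550
Substitute f_C = 0.669 − f_B:
f_B·(4.7 − -38.0) = -15.550 − 0.669×(-38.0) = 9.872
f_B = 9.872 / 42.7 = 0.2312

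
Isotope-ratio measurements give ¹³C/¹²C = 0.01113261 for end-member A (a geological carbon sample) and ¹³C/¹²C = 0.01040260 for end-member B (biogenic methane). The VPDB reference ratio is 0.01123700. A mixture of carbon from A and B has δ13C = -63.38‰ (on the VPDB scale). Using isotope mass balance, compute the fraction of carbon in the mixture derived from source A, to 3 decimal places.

0.167

δ_A = (0.01113261/0.01123700 − 1)×1000 = (0.990710 − 1)×1000 = -9.290‰
δ_B = (0.01040260/0.01123700 − 1)×1000 = (0.925745 − 1)×1000 = -74.255‰
f_A = (δ_mix − δ_B)/(δ_A − δ_B) = (-63.38 − (-74.255))/(-9.290 − (-74.255))
f_A = 10.875 / 64.965 = 0.1674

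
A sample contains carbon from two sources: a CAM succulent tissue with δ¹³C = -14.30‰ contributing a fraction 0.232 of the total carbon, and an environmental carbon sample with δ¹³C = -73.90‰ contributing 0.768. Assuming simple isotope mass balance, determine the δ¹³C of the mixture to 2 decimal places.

-60.07‰

δ_mix = f_A·δ_A + f_B·δ_B
δ_mix = 0.232 × (-14.30) + 0.768 × (-73.90)
δ_mix = -3.318 + -56.755 = -60.073‰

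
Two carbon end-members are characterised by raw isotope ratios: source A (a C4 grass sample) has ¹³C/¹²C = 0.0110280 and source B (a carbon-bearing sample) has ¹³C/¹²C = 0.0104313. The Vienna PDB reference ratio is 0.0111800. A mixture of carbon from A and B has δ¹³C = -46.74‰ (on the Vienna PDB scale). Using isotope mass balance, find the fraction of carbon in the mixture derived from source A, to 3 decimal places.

0.379

δ_A = (0.0110280/0.0111800 − 1)×1000 = (0.986404 − 1)×1000 = -13.596‰
δ_B = (0.0104313/0.0111800 − 1)×1000 = (0.933032 − 1)×1000 = -66.968‰
f_A = (δ_mix − δ_B)/(δ_A − δ_B) = (-46.74 − (-66.968))/(-13.596 − (-66.968))
f_A = 20.228 / 53.372 = 0.3790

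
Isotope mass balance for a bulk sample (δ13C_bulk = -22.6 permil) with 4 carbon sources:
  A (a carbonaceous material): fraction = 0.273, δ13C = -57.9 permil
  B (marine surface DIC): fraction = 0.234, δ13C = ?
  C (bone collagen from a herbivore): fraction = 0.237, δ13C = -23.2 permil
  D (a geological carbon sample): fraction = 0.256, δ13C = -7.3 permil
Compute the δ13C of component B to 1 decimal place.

Isotope mass balance: δ_bulk = Σ fᵢ·δᵢ.
-22.6 = 0.273×(-57.9) + 0.234×δ_B + 0.237×(-23.2) + 0.256×(-7.3)
0.234·δ_B = -22.6 − (-23.174) = 0.574
δ_B = 0.574 / 0.234 = 2.45 permil

2.5 permil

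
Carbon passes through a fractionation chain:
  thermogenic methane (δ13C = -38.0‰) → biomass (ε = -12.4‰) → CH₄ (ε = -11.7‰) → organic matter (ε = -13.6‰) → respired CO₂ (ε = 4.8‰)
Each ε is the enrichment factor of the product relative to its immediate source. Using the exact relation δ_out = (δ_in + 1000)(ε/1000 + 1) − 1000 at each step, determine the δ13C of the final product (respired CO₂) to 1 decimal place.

step 1: δ = (-38.00 + 1000)·(-12.4/1000 + 1) − 1000 = -49.93‰
step 2: δ = (-49.93 + 1000)·(-11.7/1000 + 1) − 1000 = -61.04‰
step 3: δ = (-61.04 + 1000)·(-13.6/1000 + 1) − 1000 = -73.81‰
step 4: δ = (-73.81 + 1000)·(4.8/1000 + 1) − 1000 = -69.37‰

-69.4‰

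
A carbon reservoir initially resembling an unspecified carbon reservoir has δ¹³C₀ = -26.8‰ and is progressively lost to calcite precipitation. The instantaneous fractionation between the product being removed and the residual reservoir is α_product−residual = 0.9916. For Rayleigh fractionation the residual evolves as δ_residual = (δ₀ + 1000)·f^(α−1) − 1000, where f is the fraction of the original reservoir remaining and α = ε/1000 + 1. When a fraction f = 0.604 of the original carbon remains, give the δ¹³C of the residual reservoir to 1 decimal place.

-22.7‰

Rayleigh residual: δ_res = (δ₀ + 1000)·f^(α−1) − 1000
α − 1 = -0.00840
f^(α−1) = 0.604^(-0.00840) = 1.004244
δ_res = (-26.8 + 1000) × 1.004244 − 1000 = 977.330 − 1000 = -22.67‰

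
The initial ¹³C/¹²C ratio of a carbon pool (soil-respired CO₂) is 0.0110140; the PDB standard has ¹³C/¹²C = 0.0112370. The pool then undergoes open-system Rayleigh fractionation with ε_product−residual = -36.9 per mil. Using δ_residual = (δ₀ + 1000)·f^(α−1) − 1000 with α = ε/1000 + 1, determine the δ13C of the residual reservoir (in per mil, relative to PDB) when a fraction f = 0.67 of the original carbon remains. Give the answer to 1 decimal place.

-5.3 per mil

δ₀ = (0.0110140/0.0112370 − 1)×1000 = (0.980155 − 1)×1000 = -19.845 per mil
α − 1 = ε/1000 = -0.0369
f^(α−1) = 0.67^(-0.0369) = 1.014887
δ_res = (-19.845 + 1000) × 1.014887 − 1000 = 994.747 − 1000 = -5.25 per mil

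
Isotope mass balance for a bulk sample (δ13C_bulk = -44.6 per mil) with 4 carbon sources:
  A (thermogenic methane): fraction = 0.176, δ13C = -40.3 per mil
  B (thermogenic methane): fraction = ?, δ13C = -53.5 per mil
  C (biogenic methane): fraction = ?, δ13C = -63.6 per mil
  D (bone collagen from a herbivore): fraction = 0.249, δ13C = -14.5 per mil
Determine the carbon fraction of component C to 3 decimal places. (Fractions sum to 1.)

Let f_C and f_B be the unknown fractions; fractions sum to 1 so f_C + f_B = 0.575.
Mass balance: Σ fᵢ·δᵢ = δ_bulk ⇒ f_C·(-63.6) + f_B·(-53.5) = -44.6 − (-10.703) = -33.897
Substitute f_B = 0.575 − f_C:
f_C·(-63.6 − -53.5) = -33.897 − 0.575×(-53.5) = -3.134
f_C = -3.134 / -10.1 = 0.3103

0.310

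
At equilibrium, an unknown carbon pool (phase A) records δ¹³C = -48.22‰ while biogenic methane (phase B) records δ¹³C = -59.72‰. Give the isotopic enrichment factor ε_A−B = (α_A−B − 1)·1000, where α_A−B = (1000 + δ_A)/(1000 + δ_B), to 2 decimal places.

12.23‰

α_A−B = (1000 + -48.22) / (1000 + -59.72) = 951.78 / 940.28 = 1.012230
ε_A−B = (1.012230 − 1) × 1000 = 12.230‰
(The approximation ε ≈ δ_A − δ_B would give 11.50‰.)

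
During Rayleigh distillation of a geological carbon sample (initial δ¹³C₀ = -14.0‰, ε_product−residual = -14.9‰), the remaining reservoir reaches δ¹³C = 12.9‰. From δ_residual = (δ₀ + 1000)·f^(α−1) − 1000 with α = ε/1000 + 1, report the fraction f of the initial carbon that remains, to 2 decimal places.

α − 1 = ε/1000 = -0.0149
(δ_res + 1000)/(δ₀ + 1000) = (12.9 + 1000)/(-14.0 + 1000) = 1012.9/986.0 = 1.027282
f = 1.027282^(1/-0.0149) = exp(ln(1.027282)/-0.0149) = exp(0.02692/-0.0149)
f = exp(-1.8065) = 0.1642

0.16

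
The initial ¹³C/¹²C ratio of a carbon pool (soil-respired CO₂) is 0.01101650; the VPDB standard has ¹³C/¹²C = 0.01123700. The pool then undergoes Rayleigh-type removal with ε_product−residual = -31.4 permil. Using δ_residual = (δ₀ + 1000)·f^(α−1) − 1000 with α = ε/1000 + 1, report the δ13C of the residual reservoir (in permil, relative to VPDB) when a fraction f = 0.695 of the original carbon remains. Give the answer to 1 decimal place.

-8.4 permil

δ₀ = (0.01101650/0.01123700 − 1)×1000 = (0.980377 − 1)×1000 = -19.623 permil
α − 1 = ε/1000 = -0.0314
f^(α−1) = 0.695^(-0.0314) = 1.011490
δ_res = (-19.623 + 1000) × 1.011490 − 1000 = 991.642 − 1000 = -8.36 permil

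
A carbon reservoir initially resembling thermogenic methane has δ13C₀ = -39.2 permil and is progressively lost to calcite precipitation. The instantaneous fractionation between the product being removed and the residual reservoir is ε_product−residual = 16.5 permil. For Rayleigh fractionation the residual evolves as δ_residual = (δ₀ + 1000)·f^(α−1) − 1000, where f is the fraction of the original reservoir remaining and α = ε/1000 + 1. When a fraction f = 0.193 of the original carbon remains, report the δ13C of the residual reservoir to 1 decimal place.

-64.9 permil

Rayleigh residual: δ_res = (δ₀ + 1000)·f^(α−1) − 1000
α = ε/1000 + 1 = 1.01650, so α − 1 = 0.01650
f^(α−1) = 0.193^(0.01650) = 0.973222
δ_res = (-39.2 + 1000) × 0.973222 − 1000 = 935.071 − 1000 = -64.93 permil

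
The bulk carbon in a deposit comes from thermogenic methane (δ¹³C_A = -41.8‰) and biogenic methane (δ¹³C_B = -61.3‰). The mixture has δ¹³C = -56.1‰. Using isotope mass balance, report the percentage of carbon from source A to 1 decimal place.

26.7%

δ_mix = f_A·δ_A + (1 − f_A)·δ_B  ⇒  f_A = (δ_mix − δ_B)/(δ_A − δ_B)
f_A = (-56.1 − (-61.3)) / (-41.8 − (-61.3))
f_A = 5.2 / 19.5 = 0.2667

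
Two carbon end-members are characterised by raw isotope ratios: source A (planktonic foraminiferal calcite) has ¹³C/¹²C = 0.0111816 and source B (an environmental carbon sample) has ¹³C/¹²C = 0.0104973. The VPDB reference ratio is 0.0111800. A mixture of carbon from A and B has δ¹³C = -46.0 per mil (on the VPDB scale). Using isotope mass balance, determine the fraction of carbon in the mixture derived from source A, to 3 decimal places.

δ_A = (0.0111816/0.0111800 − 1)×1000 = (1.000143 − 1)×1000 = 0.143 per mil
δ_B = (0.0104973/0.0111800 − 1)×1000 = (0.938936 − 1)×1000 = -61.064 per mil
f_A = (δ_mix − δ_B)/(δ_A − δ_B) = (-46.0 − (-61.064))/(0.143 − (-61.064))
f_A = 15.064 / 61.208 = 0.2461

0.246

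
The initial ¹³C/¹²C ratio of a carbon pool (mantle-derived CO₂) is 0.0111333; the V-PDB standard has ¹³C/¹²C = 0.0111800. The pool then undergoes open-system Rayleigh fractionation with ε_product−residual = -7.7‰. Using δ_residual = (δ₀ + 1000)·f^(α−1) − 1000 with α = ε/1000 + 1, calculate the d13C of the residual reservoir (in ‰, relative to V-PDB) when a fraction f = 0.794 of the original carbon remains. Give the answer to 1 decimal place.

δ₀ = (0.0111333/0.0111800 − 1)×1000 = (0.995823 − 1)×1000 = -4.177‰
α − 1 = ε/1000 = -0.0077
f^(α−1) = 0.794^(-0.0077) = 1.001778
δ_res = (-4.177 + 1000) × 1.001778 − 1000 = 997.593 − 1000 = -2.41‰

-2.4‰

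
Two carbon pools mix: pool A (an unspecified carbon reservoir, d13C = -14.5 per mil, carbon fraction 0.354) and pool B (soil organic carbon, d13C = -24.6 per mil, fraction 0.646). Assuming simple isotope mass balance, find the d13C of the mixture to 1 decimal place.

δ_mix = f_A·δ_A + f_B·δ_B
δ_mix = 0.354 × (-14.5) + 0.646 × (-24.6)
δ_mix = -5.13 + -15.89 = -21.02 per mil

-21.0 per mil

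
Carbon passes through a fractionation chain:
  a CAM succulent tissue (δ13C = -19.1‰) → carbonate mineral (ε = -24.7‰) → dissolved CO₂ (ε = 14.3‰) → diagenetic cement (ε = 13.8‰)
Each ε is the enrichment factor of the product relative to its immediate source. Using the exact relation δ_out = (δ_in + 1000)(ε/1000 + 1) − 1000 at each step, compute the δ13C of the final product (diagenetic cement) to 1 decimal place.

step 1: δ = (-19.10 + 1000)·(-24.7/1000 + 1) − 1000 = -43.33‰
step 2: δ = (-43.33 + 1000)·(14.3/1000 + 1) − 1000 = -29.65‰
step 3: δ = (-29.65 + 1000)·(13.8/1000 + 1) − 1000 = -16.26‰

-16.3‰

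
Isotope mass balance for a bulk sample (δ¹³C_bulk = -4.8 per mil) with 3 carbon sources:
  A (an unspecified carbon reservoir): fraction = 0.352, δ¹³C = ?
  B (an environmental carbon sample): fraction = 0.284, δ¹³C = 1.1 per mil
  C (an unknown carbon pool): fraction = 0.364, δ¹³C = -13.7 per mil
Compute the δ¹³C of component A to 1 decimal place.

Isotope mass balance: δ_bulk = Σ fᵢ·δᵢ.
-4.8 = 0.352×δ_A + 0.284×(1.1) + 0.364×(-13.7)
0.352·δ_A = -4.8 − (-4.674) = -0.126
δ_A = -0.126 / 0.352 = -0.36 per mil

-0.4 per mil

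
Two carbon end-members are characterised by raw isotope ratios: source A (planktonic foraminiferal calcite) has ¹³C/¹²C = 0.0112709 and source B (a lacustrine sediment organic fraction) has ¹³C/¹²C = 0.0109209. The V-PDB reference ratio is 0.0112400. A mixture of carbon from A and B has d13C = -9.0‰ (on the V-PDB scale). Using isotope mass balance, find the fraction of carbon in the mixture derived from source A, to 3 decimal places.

0.623

δ_A = (0.0112709/0.0112400 − 1)×1000 = (1.002749 − 1)×1000 = 2.749‰
δ_B = (0.0109209/0.0112400 − 1)×1000 = (0.971610 − 1)×1000 = -28.390‰
f_A = (δ_mix − δ_B)/(δ_A − δ_B) = (-9.0 − (-28.390))/(2.749 − (-28.390))
f_A = 19.390 / 31.139 = 0.6227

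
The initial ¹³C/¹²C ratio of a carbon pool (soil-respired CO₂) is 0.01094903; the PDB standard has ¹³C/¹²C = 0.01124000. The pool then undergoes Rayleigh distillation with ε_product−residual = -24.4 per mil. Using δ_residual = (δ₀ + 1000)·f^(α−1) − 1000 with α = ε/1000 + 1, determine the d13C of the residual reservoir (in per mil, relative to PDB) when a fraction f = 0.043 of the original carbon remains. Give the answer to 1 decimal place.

δ₀ = (0.01094903/0.01124000 − 1)×1000 = (0.974113 − 1)×1000 = -25.887 per mil
α − 1 = ε/1000 = -0.0244
f^(α−1) = 0.043^(-0.0244) = 1.079800
δ_res = (-25.887 + 1000) × 1.079800 − 1000 = 1051.847 − 1000 = 51.85 per mil

51.8 per mil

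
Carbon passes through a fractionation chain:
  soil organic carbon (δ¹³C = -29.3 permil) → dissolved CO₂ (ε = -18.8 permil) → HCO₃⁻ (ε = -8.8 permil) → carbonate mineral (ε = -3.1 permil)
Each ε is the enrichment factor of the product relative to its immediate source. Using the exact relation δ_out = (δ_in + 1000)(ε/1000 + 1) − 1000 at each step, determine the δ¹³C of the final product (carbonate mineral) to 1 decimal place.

step 1: δ = (-29.30 + 1000)·(-18.8/1000 + 1) − 1000 = -47.55 permil
step 2: δ = (-47.55 + 1000)·(-8.8/1000 + 1) − 1000 = -55.93 permil
step 3: δ = (-55.93 + 1000)·(-3.1/1000 + 1) − 1000 = -58.86 permil

-58.9 permil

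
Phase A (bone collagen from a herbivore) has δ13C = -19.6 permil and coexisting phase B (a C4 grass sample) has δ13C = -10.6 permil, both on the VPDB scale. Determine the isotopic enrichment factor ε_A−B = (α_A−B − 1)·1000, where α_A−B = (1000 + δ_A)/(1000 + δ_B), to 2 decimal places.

-9.10 permil

α_A−B = (1000 + -19.6) / (1000 + -10.6) = 980.4 / 989.4 = 0.990904
ε_A−B = (0.990904 − 1) × 1000 = -9.096 permil
(The approximation ε ≈ δ_A − δ_B would give -9.0 permil.)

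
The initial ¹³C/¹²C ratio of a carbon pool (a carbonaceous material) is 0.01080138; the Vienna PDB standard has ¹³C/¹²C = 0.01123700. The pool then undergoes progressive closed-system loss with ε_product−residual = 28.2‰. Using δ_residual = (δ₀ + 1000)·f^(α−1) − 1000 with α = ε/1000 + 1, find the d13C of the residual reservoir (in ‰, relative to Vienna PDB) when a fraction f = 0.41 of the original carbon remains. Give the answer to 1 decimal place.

δ₀ = (0.01080138/0.01123700 − 1)×1000 = (0.961233 − 1)×1000 = -38.767‰
α − 1 = ε/1000 = 0.0282
f^(α−1) = 0.41^(0.0282) = 0.975170
δ_res = (-38.767 + 1000) × 0.975170 − 1000 = 937.366 − 1000 = -62.63‰

-62.6‰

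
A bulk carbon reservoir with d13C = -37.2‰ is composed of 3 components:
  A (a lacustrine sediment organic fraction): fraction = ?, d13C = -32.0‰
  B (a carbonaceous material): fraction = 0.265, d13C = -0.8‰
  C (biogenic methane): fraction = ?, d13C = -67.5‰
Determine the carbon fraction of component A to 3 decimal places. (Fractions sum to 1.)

Let f_A and f_C be the unknown fractions; fractions sum to 1 so f_A + f_C = 0.735.
Mass balance: Σ fᵢ·δᵢ = δ_bulk ⇒ f_A·(-32.0) + f_C·(-67.5) = -37.2 − (-0.212) = -36.988
Substitute f_C = 0.735 − f_A:
f_A·(-32.0 − -67.5) = -36.988 − 0.735×(-67.5) = 12.624
f_A = 12.624 / 35.5 = 0.3556

0.356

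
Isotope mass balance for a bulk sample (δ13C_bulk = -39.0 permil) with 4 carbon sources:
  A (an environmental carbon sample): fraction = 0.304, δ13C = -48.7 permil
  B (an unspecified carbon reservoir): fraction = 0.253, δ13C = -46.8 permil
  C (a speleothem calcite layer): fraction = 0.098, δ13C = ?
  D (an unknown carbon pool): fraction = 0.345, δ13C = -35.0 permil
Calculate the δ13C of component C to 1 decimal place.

-2.9 permil

Isotope mass balance: δ_bulk = Σ fᵢ·δᵢ.
-39.0 = 0.304×(-48.7) + 0.253×(-46.8) + 0.098×δ_C + 0.345×(-35.0)
0.098·δ_C = -39.0 − (-38.720) = -0.280
δ_C = -0.280 / 0.098 = -2.86 permil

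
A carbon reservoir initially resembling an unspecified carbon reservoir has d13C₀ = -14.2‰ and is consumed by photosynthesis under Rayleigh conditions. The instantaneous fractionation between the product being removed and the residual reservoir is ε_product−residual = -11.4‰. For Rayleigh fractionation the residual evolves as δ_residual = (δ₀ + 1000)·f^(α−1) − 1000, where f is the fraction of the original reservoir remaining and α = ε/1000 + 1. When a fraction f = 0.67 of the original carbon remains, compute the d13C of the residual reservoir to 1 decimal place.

Rayleigh residual: δ_res = (δ₀ + 1000)·f^(α−1) − 1000
α = ε/1000 + 1 = 0.98860, so α − 1 = -0.01140
f^(α−1) = 0.67^(-0.01140) = 1.004576
δ_res = (-14.2 + 1000) × 1.004576 − 1000 = 990.311 − 1000 = -9.69‰

-9.7‰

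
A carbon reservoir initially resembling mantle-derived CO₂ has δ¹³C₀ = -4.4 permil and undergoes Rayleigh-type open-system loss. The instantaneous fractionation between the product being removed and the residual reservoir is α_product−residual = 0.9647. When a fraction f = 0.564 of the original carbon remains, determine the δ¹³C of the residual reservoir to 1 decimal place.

Rayleigh residual: δ_res = (δ₀ + 1000)·f^(α−1) − 1000
α − 1 = -0.03530
f^(α−1) = 0.564^(-0.03530) = 1.020422
δ_res = (-4.4 + 1000) × 1.020422 − 1000 = 1015.932 − 1000 = 15.93 permil

15.9 permil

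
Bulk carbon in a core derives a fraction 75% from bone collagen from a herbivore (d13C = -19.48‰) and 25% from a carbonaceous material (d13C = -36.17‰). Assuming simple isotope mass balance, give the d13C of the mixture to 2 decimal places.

δ_mix = f_A·δ_A + f_B·δ_B
δ_mix = 0.75 × (-19.48) + 0.25 × (-36.17)
δ_mix = -14.610 + -9.043 = -23.652‰

-23.65‰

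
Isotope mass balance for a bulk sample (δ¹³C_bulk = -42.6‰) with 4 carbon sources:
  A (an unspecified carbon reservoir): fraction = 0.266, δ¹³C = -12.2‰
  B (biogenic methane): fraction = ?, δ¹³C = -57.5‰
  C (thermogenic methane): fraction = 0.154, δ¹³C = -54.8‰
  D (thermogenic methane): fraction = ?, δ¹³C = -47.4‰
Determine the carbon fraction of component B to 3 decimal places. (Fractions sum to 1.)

Let f_B and f_D be the unknown fractions; fractions sum to 1 so f_B + f_D = 0.580.
Mass balance: Σ fᵢ·δᵢ = δ_bulk ⇒ f_B·(-57.5) + f_D·(-47.4) = -42.6 − (-11.684) = -30.916
Substitute f_D = 0.580 − f_B:
f_B·(-57.5 − -47.4) = -30.916 − 0.580×(-47.4) = -3.424
f_B = -3.424 / -10.1 = 0.3390

0.339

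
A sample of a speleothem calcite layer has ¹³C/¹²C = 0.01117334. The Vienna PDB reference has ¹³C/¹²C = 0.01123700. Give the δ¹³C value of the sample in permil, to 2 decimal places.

-5.67 permil

δ¹³C = (R_sample / R_standard − 1) × 1000
R_sample / R_standard = 0.01117334 / 0.01123700 = 0.994335
δ¹³C = (0.994335 − 1) × 1000 = -5.665 permil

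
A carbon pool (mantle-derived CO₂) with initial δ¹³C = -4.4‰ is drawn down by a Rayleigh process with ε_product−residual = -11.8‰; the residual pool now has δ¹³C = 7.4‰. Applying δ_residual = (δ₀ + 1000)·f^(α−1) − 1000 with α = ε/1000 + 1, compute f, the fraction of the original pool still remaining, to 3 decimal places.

0.368

α − 1 = ε/1000 = -0.0118
(δ_res + 1000)/(δ₀ + 1000) = (7.4 + 1000)/(-4.4 + 1000) = 1007.4/995.6 = 1.011852
f = 1.011852^(1/-0.0118) = exp(ln(1.011852)/-0.0118) = exp(0.01178/-0.0118)
f = exp(-0.9985) = 0.3684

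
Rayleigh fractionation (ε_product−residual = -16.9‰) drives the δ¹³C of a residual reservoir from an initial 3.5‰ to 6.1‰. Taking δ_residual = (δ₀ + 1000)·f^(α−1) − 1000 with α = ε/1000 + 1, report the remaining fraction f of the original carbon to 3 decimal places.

0.858

α − 1 = ε/1000 = -0.0169
(δ_res + 1000)/(δ₀ + 1000) = (6.1 + 1000)/(3.5 + 1000) = 1006.1/1003.5 = 1.002591
f = 1.002591^(1/-0.0169) = exp(ln(1.002591)/-0.0169) = exp(0.00259/-0.0169)
f = exp(-0.1531) = 0.8580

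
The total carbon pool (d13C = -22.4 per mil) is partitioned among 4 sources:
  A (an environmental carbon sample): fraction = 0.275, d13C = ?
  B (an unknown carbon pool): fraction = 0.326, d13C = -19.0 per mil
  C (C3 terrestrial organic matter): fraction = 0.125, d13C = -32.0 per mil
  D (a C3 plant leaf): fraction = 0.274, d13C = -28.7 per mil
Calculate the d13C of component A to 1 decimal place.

Isotope mass balance: δ_bulk = Σ fᵢ·δᵢ.
-22.4 = 0.275×δ_A + 0.326×(-19.0) + 0.125×(-32.0) + 0.274×(-28.7)
0.275·δ_A = -22.4 − (-18.058) = -4.342
δ_A = -4.342 / 0.275 = -15.79 per mil

-15.8 per mil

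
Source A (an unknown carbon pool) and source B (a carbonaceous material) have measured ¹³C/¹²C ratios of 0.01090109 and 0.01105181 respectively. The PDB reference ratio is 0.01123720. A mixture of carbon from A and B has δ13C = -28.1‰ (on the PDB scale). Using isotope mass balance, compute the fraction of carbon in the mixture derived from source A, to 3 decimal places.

δ_A = (0.01090109/0.01123720 − 1)×1000 = (0.970090 − 1)×1000 = -29.910‰
δ_B = (0.01105181/0.01123720 − 1)×1000 = (0.983502 − 1)×1000 = -16.498‰
f_A = (δ_mix − δ_B)/(δ_A − δ_B) = (-28.1 − (-16.498))/(-29.910 − (-16.498))
f_A = -11.602 / -13.413 = 0.8650

0.865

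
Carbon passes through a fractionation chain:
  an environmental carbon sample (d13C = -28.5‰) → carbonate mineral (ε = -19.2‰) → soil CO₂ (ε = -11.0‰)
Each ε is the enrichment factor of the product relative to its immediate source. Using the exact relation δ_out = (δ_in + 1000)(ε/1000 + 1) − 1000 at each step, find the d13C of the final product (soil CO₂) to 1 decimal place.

-57.6‰

step 1: δ = (-28.50 + 1000)·(-19.2/1000 + 1) − 1000 = -47.15‰
step 2: δ = (-47.15 + 1000)·(-11.0/1000 + 1) − 1000 = -57.63‰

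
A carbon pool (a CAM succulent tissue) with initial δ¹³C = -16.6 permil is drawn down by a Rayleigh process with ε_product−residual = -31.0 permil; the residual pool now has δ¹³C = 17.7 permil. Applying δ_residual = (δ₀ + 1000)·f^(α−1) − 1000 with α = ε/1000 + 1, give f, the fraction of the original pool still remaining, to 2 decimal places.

α − 1 = ε/1000 = -0.0310
(δ_res + 1000)/(δ₀ + 1000) = (17.7 + 1000)/(-16.6 + 1000) = 1017.7/983.4 = 1.034879
f = 1.034879^(1/-0.0310) = exp(ln(1.034879)/-0.0310) = exp(0.03428/-0.0310)
f = exp(-1.1060) = 0.3309

0.33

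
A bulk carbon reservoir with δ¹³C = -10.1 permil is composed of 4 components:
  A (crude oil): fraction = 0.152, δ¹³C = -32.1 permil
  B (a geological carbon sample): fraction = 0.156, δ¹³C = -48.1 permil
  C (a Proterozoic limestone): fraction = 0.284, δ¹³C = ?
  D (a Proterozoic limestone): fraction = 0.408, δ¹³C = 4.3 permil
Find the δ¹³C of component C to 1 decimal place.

1.9 permil

Isotope mass balance: δ_bulk = Σ fᵢ·δᵢ.
-10.1 = 0.152×(-32.1) + 0.156×(-48.1) + 0.284×δ_C + 0.408×(4.3)
0.284·δ_C = -10.1 − (-10.628) = 0.528
δ_C = 0.528 / 0.284 = 1.86 permil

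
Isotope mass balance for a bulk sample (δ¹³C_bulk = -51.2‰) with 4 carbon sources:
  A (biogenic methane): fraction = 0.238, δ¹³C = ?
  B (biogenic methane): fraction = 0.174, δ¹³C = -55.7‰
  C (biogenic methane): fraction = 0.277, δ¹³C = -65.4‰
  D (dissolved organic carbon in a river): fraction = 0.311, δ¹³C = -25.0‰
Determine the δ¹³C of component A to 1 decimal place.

-65.6‰

Isotope mass balance: δ_bulk = Σ fᵢ·δᵢ.
-51.2 = 0.238×δ_A + 0.174×(-55.7) + 0.277×(-65.4) + 0.311×(-25.0)
0.238·δ_A = -51.2 − (-35.583) = -15.617
δ_A = -15.617 / 0.238 = -65.62‰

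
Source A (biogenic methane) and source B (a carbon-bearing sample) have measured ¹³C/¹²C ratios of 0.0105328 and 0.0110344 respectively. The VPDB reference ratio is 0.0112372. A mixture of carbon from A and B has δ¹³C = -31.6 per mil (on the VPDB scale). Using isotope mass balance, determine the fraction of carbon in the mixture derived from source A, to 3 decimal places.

δ_A = (0.0105328/0.0112372 − 1)×1000 = (0.937315 − 1)×1000 = -62.685 per mil
δ_B = (0.0110344/0.0112372 − 1)×1000 = (0.981953 − 1)×1000 = -18.047 per mil
f_A = (δ_mix − δ_B)/(δ_A − δ_B) = (-31.6 − (-18.047))/(-62.685 − (-18.047))
f_A = -13.553 / -44.637 = 0.3036

0.304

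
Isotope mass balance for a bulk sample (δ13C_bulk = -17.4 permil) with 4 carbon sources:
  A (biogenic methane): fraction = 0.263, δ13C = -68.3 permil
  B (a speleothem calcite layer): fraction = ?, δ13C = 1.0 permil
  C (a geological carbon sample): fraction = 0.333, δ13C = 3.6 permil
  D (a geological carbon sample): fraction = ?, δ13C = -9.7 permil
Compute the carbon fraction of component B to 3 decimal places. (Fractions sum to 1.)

Let f_B and f_D be the unknown fractions; fractions sum to 1 so f_B + f_D = 0.404.
Mass balance: Σ fᵢ·δᵢ = δ_bulk ⇒ f_B·(1.0) + f_D·(-9.7) = -17.4 − (-16.764) = -0.636
Substitute f_D = 0.404 − f_B:
f_B·(1.0 − -9.7) = -0.636 − 0.404×(-9.7) = 3.283
f_B = 3.283 / 10.7 = 0.3068

0.307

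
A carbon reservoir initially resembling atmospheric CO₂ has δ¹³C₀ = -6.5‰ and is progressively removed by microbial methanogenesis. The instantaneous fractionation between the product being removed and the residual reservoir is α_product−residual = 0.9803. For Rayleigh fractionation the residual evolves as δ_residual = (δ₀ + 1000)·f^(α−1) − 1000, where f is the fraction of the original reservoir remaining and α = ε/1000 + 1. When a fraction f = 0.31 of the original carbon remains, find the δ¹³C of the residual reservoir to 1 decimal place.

Rayleigh residual: δ_res = (δ₀ + 1000)·f^(α−1) − 1000
α − 1 = -0.01970
f^(α−1) = 0.31^(-0.01970) = 1.023341
δ_res = (-6.5 + 1000) × 1.023341 − 1000 = 1016.689 − 1000 = 16.69‰

16.7‰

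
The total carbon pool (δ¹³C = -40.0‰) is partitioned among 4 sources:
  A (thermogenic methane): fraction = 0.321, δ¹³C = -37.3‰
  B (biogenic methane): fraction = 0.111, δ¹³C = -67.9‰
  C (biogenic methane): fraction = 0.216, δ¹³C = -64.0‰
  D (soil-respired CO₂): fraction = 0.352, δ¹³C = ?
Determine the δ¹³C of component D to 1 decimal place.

-18.9‰

Isotope mass balance: δ_bulk = Σ fᵢ·δᵢ.
-40.0 = 0.321×(-37.3) + 0.111×(-67.9) + 0.216×(-64.0) + 0.352×δ_D
0.352·δ_D = -40.0 − (-33.334) = -6.666
δ_D = -6.666 / 0.352 = -18.94‰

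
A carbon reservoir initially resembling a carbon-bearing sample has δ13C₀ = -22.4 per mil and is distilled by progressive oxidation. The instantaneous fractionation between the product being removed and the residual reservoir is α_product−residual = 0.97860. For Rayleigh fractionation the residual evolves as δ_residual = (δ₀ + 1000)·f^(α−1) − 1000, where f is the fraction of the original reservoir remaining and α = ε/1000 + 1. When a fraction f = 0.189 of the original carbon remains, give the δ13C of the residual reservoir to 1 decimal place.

13.1 per mil

Rayleigh residual: δ_res = (δ₀ + 1000)·f^(α−1) − 1000
α − 1 = -0.02140
f^(α−1) = 0.189^(-0.02140) = 1.036296
δ_res = (-22.4 + 1000) × 1.036296 − 1000 = 1013.083 − 1000 = 13.08 per mil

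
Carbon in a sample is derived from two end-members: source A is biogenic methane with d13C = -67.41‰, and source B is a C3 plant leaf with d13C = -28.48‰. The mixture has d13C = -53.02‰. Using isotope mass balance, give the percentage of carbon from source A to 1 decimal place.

63.0%

δ_mix = f_A·δ_A + (1 − f_A)·δ_B  ⇒  f_A = (δ_mix − δ_B)/(δ_A − δ_B)
f_A = (-53.02 − (-28.48)) / (-67.41 − (-28.48))
f_A = -24.54 / -38.93 = 0.6304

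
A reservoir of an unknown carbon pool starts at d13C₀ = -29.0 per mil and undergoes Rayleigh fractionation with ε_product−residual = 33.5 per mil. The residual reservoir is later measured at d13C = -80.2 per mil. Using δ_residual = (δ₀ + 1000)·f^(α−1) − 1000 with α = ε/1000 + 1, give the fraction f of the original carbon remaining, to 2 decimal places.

0.20

α − 1 = ε/1000 = 0.0335
(δ_res + 1000)/(δ₀ + 1000) = (-80.2 + 1000)/(-29.0 + 1000) = 919.8/971.0 = 0.947271
f = 0.947271^(1/0.0335) = exp(ln(0.947271)/0.0335) = exp(-0.05417/0.0335)
f = exp(-1.6170) = 0.1985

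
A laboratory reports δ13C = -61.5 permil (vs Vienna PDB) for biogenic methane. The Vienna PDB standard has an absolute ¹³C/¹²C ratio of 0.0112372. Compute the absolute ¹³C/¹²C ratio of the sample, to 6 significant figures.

0.0105461

R_sample = R_standard × (δ13C/1000 + 1)
R_sample = 0.0112372 × (-61.5/1000 + 1) = 0.0112372 × 0.938500
R_sample = 0.0105461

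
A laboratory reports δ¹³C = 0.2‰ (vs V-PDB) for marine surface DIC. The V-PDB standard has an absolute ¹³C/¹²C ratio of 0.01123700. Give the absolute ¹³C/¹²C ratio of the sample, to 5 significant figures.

R_sample = R_standard × (δ¹³C/1000 + 1)
R_sample = 0.01123700 × (0.2/1000 + 1) = 0.01123700 × 1.000200
R_sample = 0.0112392

0.011239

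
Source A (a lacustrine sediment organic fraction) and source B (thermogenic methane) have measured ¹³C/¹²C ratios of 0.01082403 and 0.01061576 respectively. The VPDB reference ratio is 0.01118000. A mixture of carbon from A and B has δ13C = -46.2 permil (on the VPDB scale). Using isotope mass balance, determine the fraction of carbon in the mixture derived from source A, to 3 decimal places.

δ_A = (0.01082403/0.01118000 − 1)×1000 = (0.968160 − 1)×1000 = -31.840 permil
δ_B = (0.01061576/0.01118000 − 1)×1000 = (0.949531 − 1)×1000 = -50.469 permil
f_A = (δ_mix − δ_B)/(δ_A − δ_B) = (-46.2 − (-50.469))/(-31.840 − (-50.469))
f_A = 4.269 / 18.629 = 0.2291

0.229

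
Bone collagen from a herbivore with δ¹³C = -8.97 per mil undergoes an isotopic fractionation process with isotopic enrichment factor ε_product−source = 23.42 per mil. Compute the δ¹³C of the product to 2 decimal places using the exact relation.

Exactly, δ_product = (δ_source + 1000)·(ε/1000 + 1) − 1000.
δ_product = (-8.97 + 1000) × (23.42/1000 + 1) − 1000
δ_product = 14.240 per mil

14.24 per mil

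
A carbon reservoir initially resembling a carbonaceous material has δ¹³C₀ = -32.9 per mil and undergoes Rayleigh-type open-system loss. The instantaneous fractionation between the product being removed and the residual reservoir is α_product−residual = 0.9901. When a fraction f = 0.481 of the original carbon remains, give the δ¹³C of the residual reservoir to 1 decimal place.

Rayleigh residual: δ_res = (δ₀ + 1000)·f^(α−1) − 1000
α − 1 = -0.00990
f^(α−1) = 0.481^(-0.00990) = 1.007272
δ_res = (-32.9 + 1000) × 1.007272 − 1000 = 974.133 − 1000 = -25.87 per mil

-25.9 per mil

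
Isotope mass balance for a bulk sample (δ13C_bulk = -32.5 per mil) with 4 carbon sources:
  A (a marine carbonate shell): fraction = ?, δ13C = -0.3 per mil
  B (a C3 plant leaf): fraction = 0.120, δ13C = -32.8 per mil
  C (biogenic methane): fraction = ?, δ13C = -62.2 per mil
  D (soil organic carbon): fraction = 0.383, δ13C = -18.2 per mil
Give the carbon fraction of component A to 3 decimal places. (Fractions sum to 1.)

0.151

Let f_A and f_C be the unknown fractions; fractions sum to 1 so f_A + f_C = 0.497.
Mass balance: Σ fᵢ·δᵢ = δ_bulk ⇒ f_A·(-0.3) + f_C·(-62.2) = -32.5 − (-10.907) = -21.593
Substitute f_C = 0.497 − f_A:
f_A·(-0.3 − -62.2) = -21.593 − 0.497×(-62.2) = 9.320
f_A = 9.320 / 61.9 = 0.1506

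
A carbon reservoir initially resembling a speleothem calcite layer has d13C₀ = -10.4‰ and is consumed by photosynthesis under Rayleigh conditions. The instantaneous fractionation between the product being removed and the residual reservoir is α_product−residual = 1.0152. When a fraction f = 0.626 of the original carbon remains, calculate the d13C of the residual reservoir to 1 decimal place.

-17.4‰

Rayleigh residual: δ_res = (δ₀ + 1000)·f^(α−1) − 1000
α − 1 = 0.01520
f^(α−1) = 0.626^(0.01520) = 0.992906
δ_res = (-10.4 + 1000) × 0.992906 − 1000 = 982.579 − 1000 = -17.42‰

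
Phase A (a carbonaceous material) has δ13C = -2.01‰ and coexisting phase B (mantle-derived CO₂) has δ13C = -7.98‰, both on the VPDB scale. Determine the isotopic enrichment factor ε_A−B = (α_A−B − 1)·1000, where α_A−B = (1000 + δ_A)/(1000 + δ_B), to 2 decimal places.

6.02‰

α_A−B = (1000 + -2.01) / (1000 + -7.98) = 997.99 / 992.02 = 1.006018
ε_A−B = (1.006018 − 1) × 1000 = 6.018‰
(The approximation ε ≈ δ_A − δ_B would give 5.97‰.)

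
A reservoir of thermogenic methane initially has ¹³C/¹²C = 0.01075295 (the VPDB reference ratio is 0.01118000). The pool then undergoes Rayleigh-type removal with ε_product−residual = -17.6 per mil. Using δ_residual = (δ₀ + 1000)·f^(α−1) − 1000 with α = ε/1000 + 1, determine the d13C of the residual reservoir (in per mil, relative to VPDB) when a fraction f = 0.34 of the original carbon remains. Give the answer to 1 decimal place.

-19.8 per mil

δ₀ = (0.01075295/0.01118000 − 1)×1000 = (0.961802 − 1)×1000 = -38.198 per mil
α − 1 = ε/1000 = -0.0176
f^(α−1) = 0.34^(-0.0176) = 1.019168
δ_res = (-38.198 + 1000) × 1.019168 − 1000 = 980.239 − 1000 = -19.76 per mil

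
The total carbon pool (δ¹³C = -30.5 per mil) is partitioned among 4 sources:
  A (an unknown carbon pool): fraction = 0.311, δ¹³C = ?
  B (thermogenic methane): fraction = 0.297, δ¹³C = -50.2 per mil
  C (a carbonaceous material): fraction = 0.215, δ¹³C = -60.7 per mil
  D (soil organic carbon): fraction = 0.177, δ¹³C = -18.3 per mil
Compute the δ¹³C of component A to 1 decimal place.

Isotope mass balance: δ_bulk = Σ fᵢ·δᵢ.
-30.5 = 0.311×δ_A + 0.297×(-50.2) + 0.215×(-60.7) + 0.177×(-18.3)
0.311·δ_A = -30.5 − (-31.199) = 0.699
δ_A = 0.699 / 0.311 = 2.25 per mil

2.2 per mil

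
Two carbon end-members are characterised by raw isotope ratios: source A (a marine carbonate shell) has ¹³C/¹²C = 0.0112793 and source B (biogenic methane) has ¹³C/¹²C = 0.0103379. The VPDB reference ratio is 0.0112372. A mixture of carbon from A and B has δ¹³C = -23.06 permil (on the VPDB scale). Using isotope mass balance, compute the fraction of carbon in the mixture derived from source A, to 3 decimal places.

0.680

δ_A = (0.0112793/0.0112372 − 1)×1000 = (1.003746 − 1)×1000 = 3.746 permil
δ_B = (0.0103379/0.0112372 − 1)×1000 = (0.919971 − 1)×1000 = -80.029 permil
f_A = (δ_mix − δ_B)/(δ_A − δ_B) = (-23.06 − (-80.029))/(3.746 − (-80.029))
f_A = 56.969 / 83.775 = 0.6800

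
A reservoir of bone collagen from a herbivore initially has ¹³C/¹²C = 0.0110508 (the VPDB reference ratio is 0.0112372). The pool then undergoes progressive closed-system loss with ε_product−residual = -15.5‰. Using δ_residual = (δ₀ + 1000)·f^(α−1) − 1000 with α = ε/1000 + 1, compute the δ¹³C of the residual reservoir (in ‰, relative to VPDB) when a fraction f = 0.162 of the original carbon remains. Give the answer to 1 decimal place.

11.6‰

δ₀ = (0.0110508/0.0112372 − 1)×1000 = (0.983412 − 1)×1000 = -16.588‰
α − 1 = ε/1000 = -0.0155
f^(α−1) = 0.162^(-0.0155) = 1.028614
δ_res = (-16.588 + 1000) × 1.028614 − 1000 = 1011.552 − 1000 = 11.55‰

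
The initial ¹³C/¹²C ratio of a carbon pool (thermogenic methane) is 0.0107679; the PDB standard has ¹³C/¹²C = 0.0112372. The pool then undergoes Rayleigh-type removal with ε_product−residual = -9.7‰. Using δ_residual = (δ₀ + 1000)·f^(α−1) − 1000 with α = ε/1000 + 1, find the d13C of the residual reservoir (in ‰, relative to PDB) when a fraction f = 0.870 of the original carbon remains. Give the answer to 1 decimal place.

-40.5‰

δ₀ = (0.0107679/0.0112372 − 1)×1000 = (0.958237 − 1)×1000 = -41.763‰
α − 1 = ε/1000 = -0.0097
f^(α−1) = 0.870^(-0.0097) = 1.001352
δ_res = (-41.763 + 1000) × 1.001352 − 1000 = 959.532 − 1000 = -40.47‰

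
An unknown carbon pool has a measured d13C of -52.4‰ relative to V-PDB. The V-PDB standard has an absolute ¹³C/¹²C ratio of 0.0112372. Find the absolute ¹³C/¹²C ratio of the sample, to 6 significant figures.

0.0106484

R_sample = R_standard × (d13C/1000 + 1)
R_sample = 0.0112372 × (-52.4/1000 + 1) = 0.0112372 × 0.947600
R_sample = 0.0106484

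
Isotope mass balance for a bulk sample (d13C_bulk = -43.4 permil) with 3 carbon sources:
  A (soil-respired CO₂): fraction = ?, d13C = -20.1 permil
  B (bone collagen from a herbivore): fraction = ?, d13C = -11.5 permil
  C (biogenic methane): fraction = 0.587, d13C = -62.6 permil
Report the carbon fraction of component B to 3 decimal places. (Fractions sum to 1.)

0.192

Let f_B and f_A be the unknown fractions; fractions sum to 1 so f_B + f_A = 0.413.
Mass balance: Σ fᵢ·δᵢ = δ_bulk ⇒ f_B·(-11.5) + f_A·(-20.1) = -43.4 − (-36.746) = -6.654
Substitute f_A = 0.413 − f_B:
f_B·(-11.5 − -20.1) = -6.654 − 0.413×(-20.1) = 1.648
f_B = 1.648 / 8.6 = 0.1916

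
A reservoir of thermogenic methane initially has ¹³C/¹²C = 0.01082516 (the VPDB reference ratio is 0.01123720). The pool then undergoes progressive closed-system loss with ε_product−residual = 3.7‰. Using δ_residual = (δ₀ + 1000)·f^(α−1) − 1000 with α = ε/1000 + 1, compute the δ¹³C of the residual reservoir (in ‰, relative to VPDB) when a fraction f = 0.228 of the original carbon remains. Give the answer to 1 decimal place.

-41.9‰

δ₀ = (0.01082516/0.01123720 − 1)×1000 = (0.963333 − 1)×1000 = -36.667‰
α − 1 = ε/1000 = 0.0037
f^(α−1) = 0.228^(0.0037) = 0.994545
δ_res = (-36.667 + 1000) × 0.994545 − 1000 = 958.077 − 1000 = -41.92‰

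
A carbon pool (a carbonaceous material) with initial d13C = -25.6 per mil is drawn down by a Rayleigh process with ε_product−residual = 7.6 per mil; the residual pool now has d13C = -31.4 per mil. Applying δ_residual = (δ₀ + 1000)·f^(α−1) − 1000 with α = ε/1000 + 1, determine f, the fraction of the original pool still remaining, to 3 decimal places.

0.456

α − 1 = ε/1000 = 0.0076
(δ_res + 1000)/(δ₀ + 1000) = (-31.4 + 1000)/(-25.6 + 1000) = 968.6/974.4 = 0.994048
f = 0.994048^(1/0.0076) = exp(ln(0.994048)/0.0076) = exp(-0.00597/0.0076)
f = exp(-0.7855) = 0.4559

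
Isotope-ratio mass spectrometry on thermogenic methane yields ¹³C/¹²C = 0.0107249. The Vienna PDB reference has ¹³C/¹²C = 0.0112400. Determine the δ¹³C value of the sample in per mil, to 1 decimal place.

δ¹³C = (R_sample / R_standard − 1) × 1000
R_sample / R_standard = 0.0107249 / 0.0112400 = 0.954173
δ¹³C = (0.954173 − 1) × 1000 = -45.83 per mil

-45.8 per mil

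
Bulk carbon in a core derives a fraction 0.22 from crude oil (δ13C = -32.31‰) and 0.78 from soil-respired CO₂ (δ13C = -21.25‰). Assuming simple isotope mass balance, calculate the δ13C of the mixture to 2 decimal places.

-23.68‰

δ_mix = f_A·δ_A + f_B·δ_B
δ_mix = 0.22 × (-32.31) + 0.78 × (-21.25)
δ_mix = -7.108 + -16.575 = -23.683‰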